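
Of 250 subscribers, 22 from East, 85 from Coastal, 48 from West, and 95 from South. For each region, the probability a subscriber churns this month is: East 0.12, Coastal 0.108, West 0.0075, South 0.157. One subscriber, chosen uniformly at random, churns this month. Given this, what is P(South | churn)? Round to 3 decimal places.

0.550

By Bayes' rule, posterior ∝ prior × likelihood:
  East: 0.088 × 0.12 = 0.01056
  Coastal: 0.34 × 0.108 = 0.03672
  West: 0.192 × 0.0075 = 0.00144
  South: 0.38 × 0.157 = 0.05966
Total = 0.10838.
P(South | evidence) = 0.05966 / 0.10838 ≈ 0.550.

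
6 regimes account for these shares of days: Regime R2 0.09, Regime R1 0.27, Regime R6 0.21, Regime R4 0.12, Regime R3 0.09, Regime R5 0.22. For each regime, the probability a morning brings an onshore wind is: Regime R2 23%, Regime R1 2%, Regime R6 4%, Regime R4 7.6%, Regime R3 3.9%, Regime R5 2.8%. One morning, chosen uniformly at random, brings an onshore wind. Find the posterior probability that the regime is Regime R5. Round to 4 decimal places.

Unnormalized posteriors (prior × likelihood):
  Regime R2: 0.09 × 0.23 = 0.0207
  Regime R1: 0.27 × 0.02 = 0.0054
  Regime R6: 0.21 × 0.04 = 0.0084
  Regime R4: 0.12 × 0.076 = 0.00912
  Regime R3: 0.09 × 0.039 = 0.00351
  Regime R5: 0.22 × 0.028 = 0.00616
Sum = 0.05329.
P(Regime R5 | evidence) = 0.00616 / 0.05329 ≈ 0.1156.

0.1156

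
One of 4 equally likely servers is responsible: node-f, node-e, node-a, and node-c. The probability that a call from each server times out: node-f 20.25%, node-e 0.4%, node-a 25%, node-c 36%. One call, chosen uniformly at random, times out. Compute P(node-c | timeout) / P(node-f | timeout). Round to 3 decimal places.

1.778

Since the prior is uniform, the posterior is proportional to the likelihood:
  node-f: 0.2025
  node-e: 0.004
  node-a: 0.25
  node-c: 0.36
Total = 0.8165.
The ratio is 0.36 / 0.2025 (the normalizer cancels) = 1.778.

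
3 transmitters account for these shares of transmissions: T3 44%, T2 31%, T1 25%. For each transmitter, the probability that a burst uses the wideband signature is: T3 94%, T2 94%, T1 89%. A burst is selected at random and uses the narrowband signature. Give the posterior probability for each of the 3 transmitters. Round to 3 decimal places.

Taking complements, P(narrowband | each) = T3 0.06, T2 0.06, T1 0.11.
Prior × likelihood for each hypothesis:
  T3: 0.44 × 0.06 = 0.0264
  T2: 0.31 × 0.06 = 0.0186
  T1: 0.25 × 0.11 = 0.0275
Total = 0.0725.
P(T3 | narrowband) = 0.0264/0.0725 ≈ 0.364
P(T2 | narrowband) = 0.0186/0.0725 ≈ 0.257
P(T1 | narrowband) = 0.0275/0.0725 ≈ 0.379
(Check: 0.364+0.257+0.379 = 1.000.)

T3 0.364, T2 0.257, T1 0.379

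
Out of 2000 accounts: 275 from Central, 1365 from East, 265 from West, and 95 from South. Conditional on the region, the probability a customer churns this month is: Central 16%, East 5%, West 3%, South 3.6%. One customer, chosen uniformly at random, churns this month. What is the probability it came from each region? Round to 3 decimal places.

Central 0.356, East 0.552, West 0.064, South 0.028

Unnormalized posteriors (prior × likelihood):
  Central: 0.1375 × 0.16 = 0.022
  East: 0.6825 × 0.05 = 0.034125
  West: 0.1325 × 0.03 = 0.003975
  South: 0.0475 × 0.036 = 0.00171
Normalizing constant = 0.06181.
P(Central | churn) = 0.022/0.06181 ≈ 0.356
P(East | churn) = 0.034125/0.06181 ≈ 0.552
P(West | churn) = 0.003975/0.06181 ≈ 0.064
P(South | churn) = 0.00171/0.06181 ≈ 0.028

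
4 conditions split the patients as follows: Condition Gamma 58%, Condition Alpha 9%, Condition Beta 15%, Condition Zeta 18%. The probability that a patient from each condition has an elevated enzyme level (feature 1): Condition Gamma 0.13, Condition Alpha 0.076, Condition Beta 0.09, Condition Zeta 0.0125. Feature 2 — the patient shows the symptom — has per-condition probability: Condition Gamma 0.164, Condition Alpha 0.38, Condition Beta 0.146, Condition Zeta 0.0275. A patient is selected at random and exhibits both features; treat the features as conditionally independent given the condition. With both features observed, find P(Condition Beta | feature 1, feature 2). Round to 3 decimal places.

0.116

Unnormalized posteriors (prior × likelihood):
  Condition Gamma: 0.58 × 0.13 × 0.164 = 0.0123656
  Condition Alpha: 0.09 × 0.076 × 0.38 = 0.0025992
  Condition Beta: 0.15 × 0.09 × 0.146 = 0.001971
  Condition Zeta: 0.18 × 0.0125 × 0.0275 = 0.000061875
Sum = 0.016997675.
P(Condition Beta | evidence) = 0.001971 / 0.016997675 ≈ 0.116.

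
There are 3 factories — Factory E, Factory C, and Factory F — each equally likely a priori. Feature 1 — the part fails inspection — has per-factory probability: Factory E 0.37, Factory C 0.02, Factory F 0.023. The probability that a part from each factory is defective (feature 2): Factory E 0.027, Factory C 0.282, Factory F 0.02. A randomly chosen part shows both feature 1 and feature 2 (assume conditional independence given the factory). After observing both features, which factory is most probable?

Factory E

With a uniform prior (1/3 each), posterior ∝ likelihood:
  Factory E: 0.37 × 0.027 = 0.00999
  Factory C: 0.02 × 0.282 = 0.00564
  Factory F: 0.023 × 0.02 = 0.00046
Normalizing constant = 0.01609.
Largest term belongs to Factory E, so Factory E is most probable.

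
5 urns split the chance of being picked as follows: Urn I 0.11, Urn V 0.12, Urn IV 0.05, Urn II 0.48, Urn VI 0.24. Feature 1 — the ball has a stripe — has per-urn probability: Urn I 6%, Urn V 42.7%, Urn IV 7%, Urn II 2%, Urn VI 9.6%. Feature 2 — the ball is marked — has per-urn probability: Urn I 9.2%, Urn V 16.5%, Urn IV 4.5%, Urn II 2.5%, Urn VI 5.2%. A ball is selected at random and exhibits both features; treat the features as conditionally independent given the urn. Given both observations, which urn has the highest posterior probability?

Prior × likelihood for each hypothesis:
  Urn I: 0.11 × 0.06 × 0.092 = 0.0006072
  Urn V: 0.12 × 0.427 × 0.165 = 0.0084546
  Urn IV: 0.05 × 0.07 × 0.045 = 0.0001575
  Urn II: 0.48 × 0.02 × 0.025 = 0.00024
  Urn VI: 0.24 × 0.096 × 0.052 = 0.00119808
Normalizing constant = 0.01065738.
Largest term belongs to Urn V, so Urn V is most probable.

Urn V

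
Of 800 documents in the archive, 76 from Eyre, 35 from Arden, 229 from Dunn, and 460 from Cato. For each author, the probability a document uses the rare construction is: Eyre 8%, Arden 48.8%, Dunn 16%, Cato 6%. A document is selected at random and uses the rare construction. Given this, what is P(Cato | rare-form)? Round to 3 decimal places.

0.316

By Bayes' rule, posterior ∝ prior × likelihood:
  Eyre: 0.095 × 0.08 = 0.0076
  Arden: 0.04375 × 0.488 = 0.02135
  Dunn: 0.28625 × 0.16 = 0.0458
  Cato: 0.575 × 0.06 = 0.0345
Normalizing constant = 0.10925.
P(Cato | evidence) = 0.0345 / 0.10925 ≈ 0.316.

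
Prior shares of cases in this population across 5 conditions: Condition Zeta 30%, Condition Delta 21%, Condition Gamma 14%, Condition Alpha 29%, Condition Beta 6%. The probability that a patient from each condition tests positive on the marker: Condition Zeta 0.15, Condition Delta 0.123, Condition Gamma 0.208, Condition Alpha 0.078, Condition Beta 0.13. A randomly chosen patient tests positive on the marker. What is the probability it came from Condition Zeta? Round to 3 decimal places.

By Bayes' rule, posterior ∝ prior × likelihood:
  Condition Zeta: 0.3 × 0.15 = 0.045
  Condition Delta: 0.21 × 0.123 = 0.02583
  Condition Gamma: 0.14 × 0.208 = 0.02912
  Condition Alpha: 0.29 × 0.078 = 0.02262
  Condition Beta: 0.06 × 0.13 = 0.0078
Total = 0.13037.
P(Condition Zeta | evidence) = 0.045 / 0.13037 ≈ 0.345.

0.345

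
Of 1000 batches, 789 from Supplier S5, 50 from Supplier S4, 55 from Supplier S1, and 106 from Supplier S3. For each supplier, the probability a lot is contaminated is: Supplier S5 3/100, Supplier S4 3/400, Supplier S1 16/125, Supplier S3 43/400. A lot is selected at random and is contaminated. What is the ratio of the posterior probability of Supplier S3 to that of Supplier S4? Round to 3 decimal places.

30.387

Prior × likelihood for each hypothesis:
  Supplier S5: 0.789 × 0.03 = 0.02367
  Supplier S4: 0.05 × 0.0075 = 0.000375
  Supplier S1: 0.055 × 0.128 = 0.00704
  Supplier S3: 0.106 × 0.1075 = 0.011395
Normalizing constant = 0.04248.
The ratio is 0.011395 / 0.000375 (the normalizer cancels) = 30.387.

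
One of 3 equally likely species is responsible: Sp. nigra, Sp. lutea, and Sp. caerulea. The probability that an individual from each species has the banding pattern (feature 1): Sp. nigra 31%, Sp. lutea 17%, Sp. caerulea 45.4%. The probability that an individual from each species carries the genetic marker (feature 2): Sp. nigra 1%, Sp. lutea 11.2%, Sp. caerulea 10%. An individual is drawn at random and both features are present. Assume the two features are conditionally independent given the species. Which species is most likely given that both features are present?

Sp. caerulea

With a uniform prior (1/3 each), posterior ∝ likelihood:
  Sp. nigra: 0.31 × 0.01 = 0.0031
  Sp. lutea: 0.17 × 0.112 = 0.01904
  Sp. caerulea: 0.454 × 0.1 = 0.0454
Sum = 0.06754.
Largest term belongs to Sp. caerulea, so Sp. caerulea is most probable.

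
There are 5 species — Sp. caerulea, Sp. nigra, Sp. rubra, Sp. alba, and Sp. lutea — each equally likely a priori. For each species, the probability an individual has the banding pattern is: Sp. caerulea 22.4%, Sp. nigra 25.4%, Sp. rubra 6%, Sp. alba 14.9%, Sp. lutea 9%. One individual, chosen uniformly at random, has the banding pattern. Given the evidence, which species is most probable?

Sp. nigra

Since the prior is uniform, the posterior is proportional to the likelihood:
  Sp. caerulea: 0.224
  Sp. nigra: 0.254
  Sp. rubra: 0.06
  Sp. alba: 0.149
  Sp. lutea: 0.09
Total = 0.777.
Largest term belongs to Sp. nigra, so Sp. nigra is most probable.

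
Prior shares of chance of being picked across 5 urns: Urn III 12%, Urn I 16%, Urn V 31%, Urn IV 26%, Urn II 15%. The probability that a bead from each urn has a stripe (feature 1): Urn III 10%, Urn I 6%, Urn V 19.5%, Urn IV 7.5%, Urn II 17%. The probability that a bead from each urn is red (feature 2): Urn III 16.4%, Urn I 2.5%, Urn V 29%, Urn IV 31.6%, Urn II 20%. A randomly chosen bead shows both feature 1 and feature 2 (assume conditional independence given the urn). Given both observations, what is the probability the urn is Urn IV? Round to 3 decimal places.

Unnormalized posteriors (prior × likelihood):
  Urn III: 0.12 × 0.1 × 0.164 = 0.001968
  Urn I: 0.16 × 0.06 × 0.025 = 0.00024
  Urn V: 0.31 × 0.195 × 0.29 = 0.0175305
  Urn IV: 0.26 × 0.075 × 0.316 = 0.006162
  Urn II: 0.15 × 0.17 × 0.2 = 0.0051
Normalizing constant = 0.0310005.
P(Urn IV | evidence) = 0.006162 / 0.0310005 ≈ 0.199.

0.199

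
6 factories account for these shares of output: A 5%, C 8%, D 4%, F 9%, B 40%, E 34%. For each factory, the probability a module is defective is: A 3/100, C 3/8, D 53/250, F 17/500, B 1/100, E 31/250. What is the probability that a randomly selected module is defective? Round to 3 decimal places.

0.089

Prior × likelihood for each hypothesis:
  A: 0.05 × 0.03 = 0.0015
  C: 0.08 × 0.375 = 0.03
  D: 0.04 × 0.212 = 0.00848
  F: 0.09 × 0.034 = 0.00306
  B: 0.4 × 0.01 = 0.004
  E: 0.34 × 0.124 = 0.04216
P(defective) = 0.0015 + 0.03 + 0.00848 + 0.00306 + 0.004 + 0.04216 = 0.0892 → 0.089.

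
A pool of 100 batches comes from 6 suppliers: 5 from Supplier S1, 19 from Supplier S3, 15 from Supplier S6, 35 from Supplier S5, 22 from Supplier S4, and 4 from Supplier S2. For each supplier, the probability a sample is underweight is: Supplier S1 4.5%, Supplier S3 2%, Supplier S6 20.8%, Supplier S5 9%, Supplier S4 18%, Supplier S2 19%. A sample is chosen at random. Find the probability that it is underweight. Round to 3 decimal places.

0.116

Prior × likelihood for each hypothesis:
  Supplier S1: 0.05 × 0.045 = 0.00225
  Supplier S3: 0.19 × 0.02 = 0.0038
  Supplier S6: 0.15 × 0.208 = 0.0312
  Supplier S5: 0.35 × 0.09 = 0.0315
  Supplier S4: 0.22 × 0.18 = 0.0396
  Supplier S2: 0.04 × 0.19 = 0.0076
P(underweight) = 0.00225 + 0.0038 + 0.0312 + 0.0315 + 0.0396 + 0.0076 = 0.11595 → 0.116.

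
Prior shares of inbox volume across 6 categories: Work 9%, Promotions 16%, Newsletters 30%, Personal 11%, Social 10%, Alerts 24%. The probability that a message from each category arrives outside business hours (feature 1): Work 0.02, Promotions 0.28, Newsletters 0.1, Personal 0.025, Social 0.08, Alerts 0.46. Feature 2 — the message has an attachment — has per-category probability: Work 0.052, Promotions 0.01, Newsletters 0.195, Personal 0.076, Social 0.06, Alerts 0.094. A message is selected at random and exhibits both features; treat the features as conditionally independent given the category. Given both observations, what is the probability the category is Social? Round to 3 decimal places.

Compute prior × likelihood for every hypothesis:
  Work: 0.09 × 0.02 × 0.052 = 0.0000936
  Promotions: 0.16 × 0.28 × 0.01 = 0.000448
  Newsletters: 0.3 × 0.1 × 0.195 = 0.00585
  Personal: 0.11 × 0.025 × 0.076 = 0.000209
  Social: 0.1 × 0.08 × 0.06 = 0.00048
  Alerts: 0.24 × 0.46 × 0.094 = 0.0103776
Total = 0.0174582.
P(Social | evidence) = 0.00048 / 0.0174582 ≈ 0.027.

0.027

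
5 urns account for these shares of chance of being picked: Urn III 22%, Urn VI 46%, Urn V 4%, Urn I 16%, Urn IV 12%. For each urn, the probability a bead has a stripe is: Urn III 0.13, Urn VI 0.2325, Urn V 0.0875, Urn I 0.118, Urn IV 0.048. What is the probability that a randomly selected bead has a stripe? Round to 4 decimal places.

Unnormalized posteriors (prior × likelihood):
  Urn III: 0.22 × 0.13 = 0.0286
  Urn VI: 0.46 × 0.2325 = 0.10695
  Urn V: 0.04 × 0.0875 = 0.0035
  Urn I: 0.16 × 0.118 = 0.01888
  Urn IV: 0.12 × 0.048 = 0.00576
P(striped) = 0.0286 + 0.10695 + 0.0035 + 0.01888 + 0.00576 = 0.16369 → 0.1637.

0.1637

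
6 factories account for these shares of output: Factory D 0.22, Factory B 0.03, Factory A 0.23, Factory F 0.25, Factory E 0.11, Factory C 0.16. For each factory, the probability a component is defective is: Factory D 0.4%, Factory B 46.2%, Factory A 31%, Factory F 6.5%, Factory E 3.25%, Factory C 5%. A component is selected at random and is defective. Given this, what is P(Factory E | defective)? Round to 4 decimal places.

0.0314

Prior × likelihood for each hypothesis:
  Factory D: 0.22 × 0.004 = 0.00088
  Factory B: 0.03 × 0.462 = 0.01386
  Factory A: 0.23 × 0.31 = 0.0713
  Factory F: 0.25 × 0.065 = 0.01625
  Factory E: 0.11 × 0.0325 = 0.003575
  Factory C: 0.16 × 0.05 = 0.008
Normalizing constant = 0.113865.
P(Factory E | evidence) = 0.003575 / 0.113865 ≈ 0.0314.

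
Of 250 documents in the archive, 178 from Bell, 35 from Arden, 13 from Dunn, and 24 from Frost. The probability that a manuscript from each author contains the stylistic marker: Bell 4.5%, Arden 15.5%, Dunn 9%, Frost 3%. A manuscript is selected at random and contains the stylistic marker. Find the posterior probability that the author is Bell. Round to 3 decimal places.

0.523

Prior × likelihood for each hypothesis:
  Bell: 0.712 × 0.045 = 0.03204
  Arden: 0.14 × 0.155 = 0.0217
  Dunn: 0.052 × 0.09 = 0.00468
  Frost: 0.096 × 0.03 = 0.00288
Sum = 0.0613.
P(Bell | evidence) = 0.03204 / 0.0613 ≈ 0.523.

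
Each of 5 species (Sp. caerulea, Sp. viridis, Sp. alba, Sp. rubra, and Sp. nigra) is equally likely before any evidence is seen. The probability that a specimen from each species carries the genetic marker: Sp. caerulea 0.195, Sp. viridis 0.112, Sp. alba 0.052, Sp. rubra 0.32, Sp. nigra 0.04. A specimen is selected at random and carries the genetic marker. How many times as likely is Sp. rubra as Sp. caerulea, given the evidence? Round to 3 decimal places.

1.641

With a uniform prior (1/5 each), posterior ∝ likelihood:
  Sp. caerulea: 0.195
  Sp. viridis: 0.112
  Sp. alba: 0.052
  Sp. rubra: 0.32
  Sp. nigra: 0.04
Sum = 0.719.
The ratio is 0.32 / 0.195 (the normalizer cancels) = 1.641.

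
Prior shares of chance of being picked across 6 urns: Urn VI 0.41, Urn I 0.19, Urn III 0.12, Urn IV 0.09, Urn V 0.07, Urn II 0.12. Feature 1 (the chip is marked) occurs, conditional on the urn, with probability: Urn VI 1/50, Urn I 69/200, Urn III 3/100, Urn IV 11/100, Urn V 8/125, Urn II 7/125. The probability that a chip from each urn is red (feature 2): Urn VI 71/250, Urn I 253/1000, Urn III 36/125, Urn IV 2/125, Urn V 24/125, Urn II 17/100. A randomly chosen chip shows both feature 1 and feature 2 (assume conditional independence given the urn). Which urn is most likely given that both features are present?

Unnormalized posteriors (prior × likelihood):
  Urn VI: 0.41 × 0.02 × 0.284 = 0.0023288
  Urn I: 0.19 × 0.345 × 0.253 = 0.01658415
  Urn III: 0.12 × 0.03 × 0.288 = 0.0010368
  Urn IV: 0.09 × 0.11 × 0.016 = 0.0001584
  Urn V: 0.07 × 0.064 × 0.192 = 0.00086016
  Urn II: 0.12 × 0.056 × 0.17 = 0.0011424
Sum = 0.02211071.
Largest term belongs to Urn I, so Urn I is most probable.

Urn I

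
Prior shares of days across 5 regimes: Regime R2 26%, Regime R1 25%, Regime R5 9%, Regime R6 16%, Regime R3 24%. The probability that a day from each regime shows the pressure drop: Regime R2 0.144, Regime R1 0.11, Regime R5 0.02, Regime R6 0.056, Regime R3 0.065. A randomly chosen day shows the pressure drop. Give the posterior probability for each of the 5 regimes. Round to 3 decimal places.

Compute prior × likelihood for every hypothesis:
  Regime R2: 0.26 × 0.144 = 0.03744
  Regime R1: 0.25 × 0.11 = 0.0275
  Regime R5: 0.09 × 0.02 = 0.0018
  Regime R6: 0.16 × 0.056 = 0.00896
  Regime R3: 0.24 × 0.065 = 0.0156
Normalizing constant = 0.0913.
P(Regime R2 | drop) = 0.03744/0.0913 ≈ 0.410
P(Regime R1 | drop) = 0.0275/0.0913 ≈ 0.301
P(Regime R5 | drop) = 0.0018/0.0913 ≈ 0.020
P(Regime R6 | drop) = 0.00896/0.0913 ≈ 0.098
P(Regime R3 | drop) = 0.0156/0.0913 ≈ 0.171

Regime R2 0.410, Regime R1 0.301, Regime R5 0.020, Regime R6 0.098, Regime R3 0.171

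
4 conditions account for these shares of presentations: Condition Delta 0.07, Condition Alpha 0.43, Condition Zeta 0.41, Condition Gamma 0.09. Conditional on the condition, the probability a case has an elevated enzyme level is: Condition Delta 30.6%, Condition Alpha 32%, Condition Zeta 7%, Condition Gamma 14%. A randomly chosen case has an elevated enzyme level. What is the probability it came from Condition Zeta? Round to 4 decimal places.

0.1433

Prior × likelihood for each hypothesis:
  Condition Delta: 0.07 × 0.306 = 0.02142
  Condition Alpha: 0.43 × 0.32 = 0.1376
  Condition Zeta: 0.41 × 0.07 = 0.0287
  Condition Gamma: 0.09 × 0.14 = 0.0126
Normalizing constant = 0.20032.
P(Condition Zeta | evidence) = 0.0287 / 0.20032 ≈ 0.1433.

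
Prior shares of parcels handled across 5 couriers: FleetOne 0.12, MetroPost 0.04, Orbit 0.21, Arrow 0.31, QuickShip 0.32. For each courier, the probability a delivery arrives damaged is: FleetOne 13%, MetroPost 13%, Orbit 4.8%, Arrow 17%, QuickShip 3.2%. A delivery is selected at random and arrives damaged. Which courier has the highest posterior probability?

By Bayes' rule, posterior ∝ prior × likelihood:
  FleetOne: 0.12 × 0.13 = 0.0156
  MetroPost: 0.04 × 0.13 = 0.0052
  Orbit: 0.21 × 0.048 = 0.01008
  Arrow: 0.31 × 0.17 = 0.0527
  QuickShip: 0.32 × 0.032 = 0.01024
Sum = 0.09382.
Largest term belongs to Arrow, so Arrow is most probable.

Arrow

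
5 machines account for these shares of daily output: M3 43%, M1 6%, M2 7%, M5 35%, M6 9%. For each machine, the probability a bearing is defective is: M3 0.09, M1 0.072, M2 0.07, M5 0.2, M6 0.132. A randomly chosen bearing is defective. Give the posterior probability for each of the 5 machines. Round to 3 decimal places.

M3 0.298, M1 0.033, M2 0.038, M5 0.539, M6 0.092

Compute prior × likelihood for every hypothesis:
  M3: 0.43 × 0.09 = 0.0387
  M1: 0.06 × 0.072 = 0.00432
  M2: 0.07 × 0.07 = 0.0049
  M5: 0.35 × 0.2 = 0.07
  M6: 0.09 × 0.132 = 0.01188
Normalizing constant = 0.1298.
P(M3 | defective) = 0.0387/0.1298 ≈ 0.298
P(M1 | defective) = 0.00432/0.1298 ≈ 0.033
P(M2 | defective) = 0.0049/0.1298 ≈ 0.038
P(M5 | defective) = 0.07/0.1298 ≈ 0.539
P(M6 | defective) = 0.01188/0.1298 ≈ 0.092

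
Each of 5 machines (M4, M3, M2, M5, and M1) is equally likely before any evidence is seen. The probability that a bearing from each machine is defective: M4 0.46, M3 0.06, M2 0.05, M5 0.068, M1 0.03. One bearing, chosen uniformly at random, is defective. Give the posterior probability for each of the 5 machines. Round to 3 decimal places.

Since the prior is uniform, the posterior is proportional to the likelihood:
  M4: 0.46
  M3: 0.06
  M2: 0.05
  M5: 0.068
  M1: 0.03
Total = 0.668.
P(M4 | defective) = 0.46/0.668 ≈ 0.689
P(M3 | defective) = 0.06/0.668 ≈ 0.090
P(M2 | defective) = 0.05/0.668 ≈ 0.075
P(M5 | defective) = 0.068/0.668 ≈ 0.102
P(M1 | defective) = 0.03/0.668 ≈ 0.045

M4 0.689, M3 0.090, M2 0.075, M5 0.102, M1 0.045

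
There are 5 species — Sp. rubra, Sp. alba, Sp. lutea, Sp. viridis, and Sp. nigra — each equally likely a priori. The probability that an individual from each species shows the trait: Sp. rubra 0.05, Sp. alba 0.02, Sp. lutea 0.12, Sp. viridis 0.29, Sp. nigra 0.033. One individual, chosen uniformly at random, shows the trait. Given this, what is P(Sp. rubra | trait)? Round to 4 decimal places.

With a uniform prior (1/5 each), posterior ∝ likelihood:
  Sp. rubra: 0.05
  Sp. alba: 0.02
  Sp. lutea: 0.12
  Sp. viridis: 0.29
  Sp. nigra: 0.033
Total = 0.513.
P(Sp. rubra | evidence) = 0.05 / 0.513 ≈ 0.0975.

0.0975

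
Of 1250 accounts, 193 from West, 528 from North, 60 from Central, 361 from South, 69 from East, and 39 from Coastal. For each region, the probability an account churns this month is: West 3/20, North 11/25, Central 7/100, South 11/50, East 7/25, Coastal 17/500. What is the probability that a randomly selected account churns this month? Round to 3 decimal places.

Unnormalized posteriors (prior × likelihood):
  West: 0.1544 × 0.15 = 0.02316
  North: 0.4224 × 0.44 = 0.185856
  Central: 0.048 × 0.07 = 0.00336
  South: 0.2888 × 0.22 = 0.063536
  East: 0.0552 × 0.28 = 0.015456
  Coastal: 0.0312 × 0.034 = 0.0010608
P(churn) = 0.02316 + 0.185856 + 0.00336 + 0.063536 + 0.015456 + 0.0010608 = 0.2924288 → 0.292.

0.292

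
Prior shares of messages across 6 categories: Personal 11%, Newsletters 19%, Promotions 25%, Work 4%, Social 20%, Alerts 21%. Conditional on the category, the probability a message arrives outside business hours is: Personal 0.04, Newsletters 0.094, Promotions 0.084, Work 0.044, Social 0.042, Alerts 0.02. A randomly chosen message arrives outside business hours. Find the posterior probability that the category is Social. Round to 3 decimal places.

0.146

Prior × likelihood for each hypothesis:
  Personal: 0.11 × 0.04 = 0.0044
  Newsletters: 0.19 × 0.094 = 0.01786
  Promotions: 0.25 × 0.084 = 0.021
  Work: 0.04 × 0.044 = 0.00176
  Social: 0.2 × 0.042 = 0.0084
  Alerts: 0.21 × 0.02 = 0.0042
Normalizing constant = 0.05762.
P(Social | evidence) = 0.0084 / 0.05762 ≈ 0.146.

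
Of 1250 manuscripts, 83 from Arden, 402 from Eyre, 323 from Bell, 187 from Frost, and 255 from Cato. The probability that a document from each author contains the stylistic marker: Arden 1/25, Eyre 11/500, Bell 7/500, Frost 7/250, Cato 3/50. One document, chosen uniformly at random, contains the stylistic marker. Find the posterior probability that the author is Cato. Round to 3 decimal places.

0.411

Prior × likelihood for each hypothesis:
  Arden: 0.0664 × 0.04 = 0.002656
  Eyre: 0.3216 × 0.022 = 0.0070752
  Bell: 0.2584 × 0.014 = 0.0036176
  Frost: 0.1496 × 0.028 = 0.0041888
  Cato: 0.204 × 0.06 = 0.01224
Sum = 0.0297776.
P(Cato | evidence) = 0.01224 / 0.0297776 ≈ 0.411.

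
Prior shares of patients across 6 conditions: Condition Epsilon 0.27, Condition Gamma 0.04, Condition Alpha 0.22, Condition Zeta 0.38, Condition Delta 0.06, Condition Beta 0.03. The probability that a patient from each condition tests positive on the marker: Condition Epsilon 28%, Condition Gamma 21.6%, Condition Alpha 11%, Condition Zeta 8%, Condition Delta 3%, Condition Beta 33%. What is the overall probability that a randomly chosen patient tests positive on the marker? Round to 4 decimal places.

Unnormalized posteriors (prior × likelihood):
  Condition Epsilon: 0.27 × 0.28 = 0.0756
  Condition Gamma: 0.04 × 0.216 = 0.00864
  Condition Alpha: 0.22 × 0.11 = 0.0242
  Condition Zeta: 0.38 × 0.08 = 0.0304
  Condition Delta: 0.06 × 0.03 = 0.0018
  Condition Beta: 0.03 × 0.33 = 0.0099
P(marker-positive) = 0.0756 + 0.00864 + 0.0242 + 0.0304 + 0.0018 + 0.0099 = 0.15054 → 0.1505.

0.1505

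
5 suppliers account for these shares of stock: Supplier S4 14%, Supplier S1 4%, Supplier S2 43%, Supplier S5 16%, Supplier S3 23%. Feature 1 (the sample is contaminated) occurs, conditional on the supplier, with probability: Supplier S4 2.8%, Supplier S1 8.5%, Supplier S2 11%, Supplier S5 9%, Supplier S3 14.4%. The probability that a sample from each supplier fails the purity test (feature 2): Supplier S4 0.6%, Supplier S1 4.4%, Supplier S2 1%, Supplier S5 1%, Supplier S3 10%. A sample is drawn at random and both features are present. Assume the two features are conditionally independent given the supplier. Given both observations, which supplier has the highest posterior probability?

Supplier S3

By Bayes' rule, posterior ∝ prior × likelihood:
  Supplier S4: 0.14 × 0.028 × 0.006 = 0.00002352
  Supplier S1: 0.04 × 0.085 × 0.044 = 0.0001496
  Supplier S2: 0.43 × 0.11 × 0.01 = 0.000473
  Supplier S5: 0.16 × 0.09 × 0.01 = 0.000144
  Supplier S3: 0.23 × 0.144 × 0.1 = 0.003312
Total = 0.00410212.
Largest term belongs to Supplier S3, so Supplier S3 is most probable.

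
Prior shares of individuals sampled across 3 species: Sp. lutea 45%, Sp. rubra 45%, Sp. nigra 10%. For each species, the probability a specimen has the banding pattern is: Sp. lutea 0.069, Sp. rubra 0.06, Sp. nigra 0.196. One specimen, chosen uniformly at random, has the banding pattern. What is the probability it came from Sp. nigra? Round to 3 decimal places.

By Bayes' rule, posterior ∝ prior × likelihood:
  Sp. lutea: 0.45 × 0.069 = 0.03105
  Sp. rubra: 0.45 × 0.06 = 0.027
  Sp. nigra: 0.1 × 0.196 = 0.0196
Total = 0.07765.
P(Sp. nigra | evidence) = 0.0196 / 0.07765 ≈ 0.252.

0.252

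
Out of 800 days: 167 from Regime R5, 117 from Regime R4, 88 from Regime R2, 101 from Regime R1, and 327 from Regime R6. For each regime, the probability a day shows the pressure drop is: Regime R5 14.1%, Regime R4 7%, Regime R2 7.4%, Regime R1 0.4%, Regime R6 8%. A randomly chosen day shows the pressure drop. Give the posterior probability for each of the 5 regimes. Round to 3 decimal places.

Regime R5 0.363, Regime R4 0.126, Regime R2 0.100, Regime R1 0.006, Regime R6 0.404

Unnormalized posteriors (prior × likelihood):
  Regime R5: 0.20875 × 0.141 = 0.02943375
  Regime R4: 0.14625 × 0.07 = 0.0102375
  Regime R2: 0.11 × 0.074 = 0.00814
  Regime R1: 0.12625 × 0.004 = 0.000505
  Regime R6: 0.40875 × 0.08 = 0.0327
Total = 0.08101625.
P(Regime R5 | drop) = 0.02943375/0.08101625 ≈ 0.363
P(Regime R4 | drop) = 0.0102375/0.08101625 ≈ 0.126
P(Regime R2 | drop) = 0.00814/0.08101625 ≈ 0.100
P(Regime R1 | drop) = 0.000505/0.08101625 ≈ 0.006
P(Regime R6 | drop) = 0.0327/0.08101625 ≈ 0.404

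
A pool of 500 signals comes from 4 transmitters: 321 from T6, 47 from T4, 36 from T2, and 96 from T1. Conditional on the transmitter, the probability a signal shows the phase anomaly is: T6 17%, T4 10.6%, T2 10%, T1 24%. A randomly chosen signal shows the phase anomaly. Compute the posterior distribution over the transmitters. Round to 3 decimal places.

Prior × likelihood for each hypothesis:
  T6: 0.642 × 0.17 = 0.10914
  T4: 0.094 × 0.106 = 0.009964
  T2: 0.072 × 0.1 = 0.0072
  T1: 0.192 × 0.24 = 0.04608
Normalizing constant = 0.172384.
P(T6 | anomaly) = 0.10914/0.172384 ≈ 0.633
P(T4 | anomaly) = 0.009964/0.172384 ≈ 0.058
P(T2 | anomaly) = 0.0072/0.172384 ≈ 0.042
P(T1 | anomaly) = 0.04608/0.172384 ≈ 0.267

T6 0.633, T4 0.058, T2 0.042, T1 0.267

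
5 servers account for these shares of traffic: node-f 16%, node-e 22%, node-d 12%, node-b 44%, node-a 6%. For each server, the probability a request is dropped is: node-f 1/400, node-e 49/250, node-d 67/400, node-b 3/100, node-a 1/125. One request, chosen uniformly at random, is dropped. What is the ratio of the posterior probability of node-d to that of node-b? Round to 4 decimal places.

1.5227

Prior × likelihood for each hypothesis:
  node-f: 0.16 × 0.0025 = 0.0004
  node-e: 0.22 × 0.196 = 0.04312
  node-d: 0.12 × 0.1675 = 0.0201
  node-b: 0.44 × 0.03 = 0.0132
  node-a: 0.06 × 0.008 = 0.00048
Sum = 0.0773.
The ratio is 0.0201 / 0.0132 (the normalizer cancels) = 1.5227.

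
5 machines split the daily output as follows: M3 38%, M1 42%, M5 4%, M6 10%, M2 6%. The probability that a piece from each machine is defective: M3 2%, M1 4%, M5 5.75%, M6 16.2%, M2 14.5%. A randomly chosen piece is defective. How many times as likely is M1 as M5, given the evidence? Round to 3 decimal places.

By Bayes' rule, posterior ∝ prior × likelihood:
  M3: 0.38 × 0.02 = 0.0076
  M1: 0.42 × 0.04 = 0.0168
  M5: 0.04 × 0.0575 = 0.0023
  M6: 0.1 × 0.162 = 0.0162
  M2: 0.06 × 0.145 = 0.0087
Total = 0.0516.
The ratio is 0.0168 / 0.0023 (the normalizer cancels) = 7.304.

7.304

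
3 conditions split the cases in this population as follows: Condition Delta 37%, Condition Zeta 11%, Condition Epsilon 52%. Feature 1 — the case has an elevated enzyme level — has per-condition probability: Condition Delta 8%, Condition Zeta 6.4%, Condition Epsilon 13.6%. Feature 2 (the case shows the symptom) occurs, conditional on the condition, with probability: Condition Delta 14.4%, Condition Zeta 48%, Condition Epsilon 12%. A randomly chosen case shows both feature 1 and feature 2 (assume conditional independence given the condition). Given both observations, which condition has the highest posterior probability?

By Bayes' rule, posterior ∝ prior × likelihood:
  Condition Delta: 0.37 × 0.08 × 0.144 = 0.0042624
  Condition Zeta: 0.11 × 0.064 × 0.48 = 0.0033792
  Condition Epsilon: 0.52 × 0.136 × 0.12 = 0.0084864
Sum = 0.016128.
Largest term belongs to Condition Epsilon, so Condition Epsilon is most probable.

Condition Epsilon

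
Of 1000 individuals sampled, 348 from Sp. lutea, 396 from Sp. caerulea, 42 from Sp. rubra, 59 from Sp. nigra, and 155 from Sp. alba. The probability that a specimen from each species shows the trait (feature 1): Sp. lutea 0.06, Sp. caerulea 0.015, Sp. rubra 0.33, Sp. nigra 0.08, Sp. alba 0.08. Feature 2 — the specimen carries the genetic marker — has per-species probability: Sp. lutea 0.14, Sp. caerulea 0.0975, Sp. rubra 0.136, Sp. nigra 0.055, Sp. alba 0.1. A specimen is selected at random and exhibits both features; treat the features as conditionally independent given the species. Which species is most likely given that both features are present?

By Bayes' rule, posterior ∝ prior × likelihood:
  Sp. lutea: 0.348 × 0.06 × 0.14 = 0.0029232
  Sp. caerulea: 0.396 × 0.015 × 0.0975 = 0.00057915
  Sp. rubra: 0.042 × 0.33 × 0.136 = 0.00188496
  Sp. nigra: 0.059 × 0.08 × 0.055 = 0.0002596
  Sp. alba: 0.155 × 0.08 × 0.1 = 0.00124
Total = 0.00688691.
Largest term belongs to Sp. lutea, so Sp. lutea is most probable.

Sp. lutea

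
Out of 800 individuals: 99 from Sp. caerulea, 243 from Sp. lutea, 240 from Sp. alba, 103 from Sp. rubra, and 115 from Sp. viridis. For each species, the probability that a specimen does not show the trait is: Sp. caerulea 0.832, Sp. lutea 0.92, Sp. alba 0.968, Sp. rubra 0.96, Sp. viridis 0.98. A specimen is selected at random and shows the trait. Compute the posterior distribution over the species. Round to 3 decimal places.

Taking complements, P(trait | each) = Sp. caerulea 0.168, Sp. lutea 0.08, Sp. alba 0.032, Sp. rubra 0.04, Sp. viridis 0.02.
Prior × likelihood for each hypothesis:
  Sp. caerulea: 0.12375 × 0.168 = 0.02079
  Sp. lutea: 0.30375 × 0.08 = 0.0243
  Sp. alba: 0.3 × 0.032 = 0.0096
  Sp. rubra: 0.12875 × 0.04 = 0.00515
  Sp. viridis: 0.14375 × 0.02 = 0.002875
Normalizing constant = 0.062715.
P(Sp. caerulea | trait) = 0.02079/0.062715 ≈ 0.331
P(Sp. lutea | trait) = 0.0243/0.062715 ≈ 0.387
P(Sp. alba | trait) = 0.0096/0.062715 ≈ 0.153
P(Sp. rubra | trait) = 0.00515/0.062715 ≈ 0.082
P(Sp. viridis | trait) = 0.002875/0.062715 ≈ 0.046

Sp. caerulea 0.331, Sp. lutea 0.387, Sp. alba 0.153, Sp. rubra 0.082, Sp. viridis 0.046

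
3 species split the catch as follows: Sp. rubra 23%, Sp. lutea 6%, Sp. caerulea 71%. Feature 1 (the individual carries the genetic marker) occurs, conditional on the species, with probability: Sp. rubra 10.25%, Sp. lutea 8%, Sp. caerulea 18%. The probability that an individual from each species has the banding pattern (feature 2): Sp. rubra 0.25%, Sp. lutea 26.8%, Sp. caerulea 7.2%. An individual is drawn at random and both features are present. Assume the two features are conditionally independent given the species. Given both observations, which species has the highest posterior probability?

By Bayes' rule, posterior ∝ prior × likelihood:
  Sp. rubra: 0.23 × 0.1025 × 0.0025 = 0.0000589375
  Sp. lutea: 0.06 × 0.08 × 0.268 = 0.0012864
  Sp. caerulea: 0.71 × 0.18 × 0.072 = 0.0092016
Sum = 0.0105469375.
Largest term belongs to Sp. caerulea, so Sp. caerulea is most probable.

Sp. caerulea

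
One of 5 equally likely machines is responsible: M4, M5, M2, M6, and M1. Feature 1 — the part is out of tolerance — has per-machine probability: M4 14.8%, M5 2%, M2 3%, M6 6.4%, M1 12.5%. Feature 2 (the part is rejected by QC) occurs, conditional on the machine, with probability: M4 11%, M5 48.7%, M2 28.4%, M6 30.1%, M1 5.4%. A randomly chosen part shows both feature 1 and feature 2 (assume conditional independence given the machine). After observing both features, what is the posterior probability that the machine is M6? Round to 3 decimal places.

Since the prior is uniform, the posterior is proportional to the likelihood:
  M4: 0.148 × 0.11 = 0.01628
  M5: 0.02 × 0.487 = 0.00974
  M2: 0.03 × 0.284 = 0.00852
  M6: 0.064 × 0.301 = 0.019264
  M1: 0.125 × 0.054 = 0.00675
Sum = 0.060554.
P(M6 | evidence) = 0.019264 / 0.060554 ≈ 0.318.

0.318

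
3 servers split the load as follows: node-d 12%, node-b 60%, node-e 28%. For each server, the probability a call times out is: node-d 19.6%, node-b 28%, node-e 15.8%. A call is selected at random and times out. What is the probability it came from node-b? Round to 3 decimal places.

Unnormalized posteriors (prior × likelihood):
  node-d: 0.12 × 0.196 = 0.02352
  node-b: 0.6 × 0.28 = 0.168
  node-e: 0.28 × 0.158 = 0.04424
Total = 0.23576.
P(node-b | evidence) = 0.168 / 0.23576 ≈ 0.713.

0.713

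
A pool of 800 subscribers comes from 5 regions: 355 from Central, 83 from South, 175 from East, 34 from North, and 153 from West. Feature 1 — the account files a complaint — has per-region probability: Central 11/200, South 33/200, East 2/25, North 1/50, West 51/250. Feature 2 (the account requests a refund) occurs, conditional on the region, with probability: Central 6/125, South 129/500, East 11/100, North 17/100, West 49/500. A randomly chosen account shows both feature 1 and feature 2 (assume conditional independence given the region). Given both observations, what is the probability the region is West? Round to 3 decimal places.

By Bayes' rule, posterior ∝ prior × likelihood:
  Central: 0.44375 × 0.055 × 0.048 = 0.0011715
  South: 0.10375 × 0.165 × 0.258 = 0.0044166375
  East: 0.21875 × 0.08 × 0.11 = 0.001925
  North: 0.0425 × 0.02 × 0.17 = 0.0001445
  West: 0.19125 × 0.204 × 0.098 = 0.00382347
Total = 0.0114811075.
P(West | evidence) = 0.00382347 / 0.0114811075 ≈ 0.333.

0.333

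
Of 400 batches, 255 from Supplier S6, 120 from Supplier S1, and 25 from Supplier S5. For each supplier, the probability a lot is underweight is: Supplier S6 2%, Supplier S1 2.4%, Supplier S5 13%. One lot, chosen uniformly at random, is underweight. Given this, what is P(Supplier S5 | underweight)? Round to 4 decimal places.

0.2894

Prior × likelihood for each hypothesis:
  Supplier S6: 0.6375 × 0.02 = 0.01275
  Supplier S1: 0.3 × 0.024 = 0.0072
  Supplier S5: 0.0625 × 0.13 = 0.008125
Normalizing constant = 0.028075.
P(Supplier S5 | evidence) = 0.008125 / 0.028075 ≈ 0.2894.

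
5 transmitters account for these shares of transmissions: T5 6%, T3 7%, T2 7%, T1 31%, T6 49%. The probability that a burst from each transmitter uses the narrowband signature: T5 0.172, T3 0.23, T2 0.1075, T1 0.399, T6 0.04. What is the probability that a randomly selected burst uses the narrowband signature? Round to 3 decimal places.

Unnormalized posteriors (prior × likelihood):
  T5: 0.06 × 0.172 = 0.01032
  T3: 0.07 × 0.23 = 0.0161
  T2: 0.07 × 0.1075 = 0.007525
  T1: 0.31 × 0.399 = 0.12369
  T6: 0.49 × 0.04 = 0.0196
P(narrowband) = 0.01032 + 0.0161 + 0.007525 + 0.12369 + 0.0196 = 0.177235 → 0.177.

0.177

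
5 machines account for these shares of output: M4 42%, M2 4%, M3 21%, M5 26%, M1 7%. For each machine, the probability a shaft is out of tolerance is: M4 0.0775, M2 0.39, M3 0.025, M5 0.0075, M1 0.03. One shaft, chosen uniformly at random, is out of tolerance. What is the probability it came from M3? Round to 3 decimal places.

Compute prior × likelihood for every hypothesis:
  M4: 0.42 × 0.0775 = 0.03255
  M2: 0.04 × 0.39 = 0.0156
  M3: 0.21 × 0.025 = 0.00525
  M5: 0.26 × 0.0075 = 0.00195
  M1: 0.07 × 0.03 = 0.0021
Total = 0.05745.
P(M3 | evidence) = 0.00525 / 0.05745 ≈ 0.091.

0.091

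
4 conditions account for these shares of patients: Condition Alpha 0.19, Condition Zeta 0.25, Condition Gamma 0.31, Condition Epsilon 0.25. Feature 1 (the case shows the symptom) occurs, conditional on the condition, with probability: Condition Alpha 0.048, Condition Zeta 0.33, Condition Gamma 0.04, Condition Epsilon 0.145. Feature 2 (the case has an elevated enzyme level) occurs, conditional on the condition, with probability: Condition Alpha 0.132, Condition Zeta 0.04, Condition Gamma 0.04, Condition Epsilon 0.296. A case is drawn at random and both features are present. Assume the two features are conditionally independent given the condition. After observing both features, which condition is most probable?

Prior × likelihood for each hypothesis:
  Condition Alpha: 0.19 × 0.048 × 0.132 = 0.00120384
  Condition Zeta: 0.25 × 0.33 × 0.04 = 0.0033
  Condition Gamma: 0.31 × 0.04 × 0.04 = 0.000496
  Condition Epsilon: 0.25 × 0.145 × 0.296 = 0.01073
Total = 0.01572984.
Largest term belongs to Condition Epsilon, so Condition Epsilon is most probable.

Condition Epsilon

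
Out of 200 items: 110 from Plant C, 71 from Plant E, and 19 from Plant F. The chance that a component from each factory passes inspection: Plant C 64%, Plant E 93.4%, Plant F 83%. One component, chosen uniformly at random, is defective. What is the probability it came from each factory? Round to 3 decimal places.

Plant C 0.833, Plant E 0.099, Plant F 0.068

Taking complements, P(defective | each) = Plant C 0.36, Plant E 0.066, Plant F 0.17.
By Bayes' rule, posterior ∝ prior × likelihood:
  Plant C: 0.55 × 0.36 = 0.198
  Plant E: 0.355 × 0.066 = 0.02343
  Plant F: 0.095 × 0.17 = 0.01615
Normalizing constant = 0.23758.
P(Plant C | defective) = 0.198/0.23758 ≈ 0.833
P(Plant E | defective) = 0.02343/0.23758 ≈ 0.099
P(Plant F | defective) = 0.01615/0.23758 ≈ 0.068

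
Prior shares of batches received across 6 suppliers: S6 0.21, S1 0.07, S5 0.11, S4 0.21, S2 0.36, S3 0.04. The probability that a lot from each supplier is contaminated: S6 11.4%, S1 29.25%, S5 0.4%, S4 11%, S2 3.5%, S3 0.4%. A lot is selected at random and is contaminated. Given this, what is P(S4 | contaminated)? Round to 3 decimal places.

0.286

Compute prior × likelihood for every hypothesis:
  S6: 0.21 × 0.114 = 0.02394
  S1: 0.07 × 0.2925 = 0.020475
  S5: 0.11 × 0.004 = 0.00044
  S4: 0.21 × 0.11 = 0.0231
  S2: 0.36 × 0.035 = 0.0126
  S3: 0.04 × 0.004 = 0.00016
Sum = 0.080715.
P(S4 | evidence) = 0.0231 / 0.080715 ≈ 0.286.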